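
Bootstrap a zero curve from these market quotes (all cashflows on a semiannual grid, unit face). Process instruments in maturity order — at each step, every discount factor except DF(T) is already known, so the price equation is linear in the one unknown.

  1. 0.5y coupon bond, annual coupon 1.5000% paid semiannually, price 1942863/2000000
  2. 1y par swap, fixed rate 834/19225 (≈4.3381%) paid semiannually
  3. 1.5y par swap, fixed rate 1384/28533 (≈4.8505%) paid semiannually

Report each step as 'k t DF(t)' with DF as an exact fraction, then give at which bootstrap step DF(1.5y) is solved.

step 1 [0.5y] bond c/2=3/400: DF=(1942863/2000000 − 3/400·(0))/(1+3/400) = 4821/5000 ≈ 0.964200
step 2 [1y] swap r/2=417/19225: DF=(1 − 417/19225·(0.964200))/(1+417/19225) = 9583/10000 ≈ 0.958300
step 3 [1.5y] swap r/2=692/28533: DF=(1 − 692/28533·(0.964200+0.958300))/(1+692/28533) = 2327/2500 ≈ 0.930800

1 1/2 4821/5000
2 1 9583/10000
3 3/2 2327/2500
DF(1.5y) is solved at step 3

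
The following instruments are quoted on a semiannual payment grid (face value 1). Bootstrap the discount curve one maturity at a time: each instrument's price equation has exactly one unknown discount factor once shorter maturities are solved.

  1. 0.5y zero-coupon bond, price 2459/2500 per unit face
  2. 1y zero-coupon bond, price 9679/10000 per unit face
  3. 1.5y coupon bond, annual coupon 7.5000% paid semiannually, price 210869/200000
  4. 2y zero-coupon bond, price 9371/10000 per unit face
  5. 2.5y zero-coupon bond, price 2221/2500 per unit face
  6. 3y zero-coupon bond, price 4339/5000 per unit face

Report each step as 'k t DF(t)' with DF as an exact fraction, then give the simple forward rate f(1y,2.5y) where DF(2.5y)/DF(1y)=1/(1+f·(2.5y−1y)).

step 1 [0.5y] zero: DF = P = 2459/2500 ≈ 0.983600
step 2 [1y] zero: DF = P = 9679/10000 ≈ 0.967900
step 3 [1.5y] bond c/2=3/80: DF=(210869/200000 − 3/80·(0.983600+0.967900))/(1+3/80) = 9457/10000 ≈ 0.945700
step 4 [2y] zero: DF = P = 9371/10000 ≈ 0.937100
step 5 [2.5y] zero: DF = P = 2221/2500 ≈ 0.888400
step 6 [3y] zero: DF = P = 4339/5000 ≈ 0.867800

1 1/2 2459/2500
2 1 9679/10000
3 3/2 9457/10000
4 2 9371/10000
5 5/2 2221/2500
6 3 4339/5000
f(1y,2.5y) = ((9679/10000)/(2221/2500) − 1)/(3/2) = 265/4442 ≈ 5.9658%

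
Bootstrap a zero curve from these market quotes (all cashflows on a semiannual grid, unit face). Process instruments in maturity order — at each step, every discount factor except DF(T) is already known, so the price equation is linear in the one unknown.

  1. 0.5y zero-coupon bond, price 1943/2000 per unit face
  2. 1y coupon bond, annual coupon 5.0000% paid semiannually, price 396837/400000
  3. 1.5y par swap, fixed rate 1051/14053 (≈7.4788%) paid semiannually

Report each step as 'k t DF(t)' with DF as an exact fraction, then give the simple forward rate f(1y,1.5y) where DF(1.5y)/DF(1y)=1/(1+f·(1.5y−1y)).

1 1/2 1943/2000
2 1 4721/5000
3 3/2 8949/10000
f(1y,1.5y) = ((4721/5000)/(8949/10000) − 1)/(1/2) = 986/8949 ≈ 11.0180%

step 1 [0.5y] zero: DF = P = 1943/2000 ≈ 0.971500
step 2 [1y] bond c/2=1/40: DF=(396837/400000 − 1/40·(0.971500))/(1+1/40) = 4721/5000 ≈ 0.944200
step 3 [1.5y] swap r/2=1051/28106: DF=(1 − 1051/28106·(0.971500+0.944200))/(1+1051/28106) = 8949/10000 ≈ 0.894900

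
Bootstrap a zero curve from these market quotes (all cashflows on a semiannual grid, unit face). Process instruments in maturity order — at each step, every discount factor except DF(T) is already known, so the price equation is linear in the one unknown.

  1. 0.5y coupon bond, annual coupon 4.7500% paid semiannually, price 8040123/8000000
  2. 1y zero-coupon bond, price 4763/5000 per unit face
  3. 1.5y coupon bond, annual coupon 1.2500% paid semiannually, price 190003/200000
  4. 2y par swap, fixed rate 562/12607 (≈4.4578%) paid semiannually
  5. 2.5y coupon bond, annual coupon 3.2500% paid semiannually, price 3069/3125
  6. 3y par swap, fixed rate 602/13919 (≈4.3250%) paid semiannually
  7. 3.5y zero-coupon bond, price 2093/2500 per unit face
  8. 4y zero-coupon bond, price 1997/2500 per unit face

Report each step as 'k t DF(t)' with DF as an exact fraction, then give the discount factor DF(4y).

step 1 [0.5y] bond c/2=19/800: DF=(8040123/8000000 − 19/800·(0))/(1+19/800) = 9817/10000 ≈ 0.981700
step 2 [1y] zero: DF = P = 4763/5000 ≈ 0.952600
step 3 [1.5y] bond c/2=1/160: DF=(190003/200000 − 1/160·(0.981700+0.952600))/(1+1/160) = 9321/10000 ≈ 0.932100
step 4 [2y] swap r/2=281/12607: DF=(1 − 281/12607·(0.981700+0.952600+0.932100))/(1+281/12607) = 9157/10000 ≈ 0.915700
step 5 [2.5y] bond c/2=13/800: DF=(3069/3125 − 13/800·(0.981700+0.952600+0.932100+0.915700))/(1+13/800) = 9059/10000 ≈ 0.905900
step 6 [3y] swap r/2=301/13919: DF=(1 − 301/13919·(0.981700+0.952600+0.932100+0.915700+0.905900))/(1+301/13919) = 2199/2500 ≈ 0.879600
step 7 [3.5y] zero: DF = P = 2093/2500 ≈ 0.837200
step 8 [4y] zero: DF = P = 1997/2500 ≈ 0.798800

1 1/2 9817/10000
2 1 4763/5000
3 3/2 9321/10000
4 2 9157/10000
5 5/2 9059/10000
6 3 2199/2500
7 7/2 2093/2500
8 4 1997/2500
DF(4y) = 1997/2500 ≈ 0.798800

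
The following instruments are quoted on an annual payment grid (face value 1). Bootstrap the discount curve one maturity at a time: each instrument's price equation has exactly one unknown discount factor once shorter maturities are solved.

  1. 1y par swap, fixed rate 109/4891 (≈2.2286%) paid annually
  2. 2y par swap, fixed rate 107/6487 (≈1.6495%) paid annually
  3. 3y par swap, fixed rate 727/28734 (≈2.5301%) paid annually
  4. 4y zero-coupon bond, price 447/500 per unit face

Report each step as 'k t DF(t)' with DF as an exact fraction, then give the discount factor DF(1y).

step 1 [1y] swap r/1=109/4891: DF=(1 − 109/4891·(0))/(1+109/4891) = 4891/5000 ≈ 0.978200
step 2 [2y] swap r/1=107/6487: DF=(1 − 107/6487·(0.978200))/(1+107/6487) = 9679/10000 ≈ 0.967900
step 3 [3y] swap r/1=727/28734: DF=(1 − 727/28734·(0.978200+0.967900))/(1+727/28734) = 9273/10000 ≈ 0.927300
step 4 [4y] zero: DF = P = 447/500 ≈ 0.894000

1 1 4891/5000
2 2 9679/10000
3 3 9273/10000
4 4 447/500
DF(1y) = 4891/5000 ≈ 0.978200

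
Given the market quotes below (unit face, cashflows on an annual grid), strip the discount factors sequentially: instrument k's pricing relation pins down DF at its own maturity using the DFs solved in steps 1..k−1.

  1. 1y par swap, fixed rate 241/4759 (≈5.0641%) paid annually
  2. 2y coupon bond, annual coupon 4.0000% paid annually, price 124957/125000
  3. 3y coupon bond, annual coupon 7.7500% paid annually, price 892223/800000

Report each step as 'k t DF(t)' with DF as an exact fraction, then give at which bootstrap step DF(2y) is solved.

step 1 [1y] swap r/1=241/4759: DF=(1 − 241/4759·(0))/(1+241/4759) = 4759/5000 ≈ 0.951800
step 2 [2y] bond c/1=1/25: DF=(124957/125000 − 1/25·(0.951800))/(1+1/25) = 4623/5000 ≈ 0.924600
step 3 [3y] bond c/1=31/400: DF=(892223/800000 − 31/400·(0.951800+0.924600))/(1+31/400) = 9001/10000 ≈ 0.900100

1 1 4759/5000
2 2 4623/5000
3 3 9001/10000
DF(2y) is solved at step 2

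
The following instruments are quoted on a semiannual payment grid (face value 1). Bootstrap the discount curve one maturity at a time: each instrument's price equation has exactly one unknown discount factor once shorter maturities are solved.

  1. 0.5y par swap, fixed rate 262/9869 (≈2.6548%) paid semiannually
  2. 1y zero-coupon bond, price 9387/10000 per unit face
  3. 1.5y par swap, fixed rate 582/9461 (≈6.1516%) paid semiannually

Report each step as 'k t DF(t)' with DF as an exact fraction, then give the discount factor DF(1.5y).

step 1 [0.5y] swap r/2=131/9869: DF=(1 − 131/9869·(0))/(1+131/9869) = 9869/10000 ≈ 0.986900
step 2 [1y] zero: DF = P = 9387/10000 ≈ 0.938700
step 3 [1.5y] swap r/2=291/9461: DF=(1 − 291/9461·(0.986900+0.938700))/(1+291/9461) = 9127/10000 ≈ 0.912700

1 1/2 9869/10000
2 1 9387/10000
3 3/2 9127/10000
DF(1.5y) = 9127/10000 ≈ 0.912700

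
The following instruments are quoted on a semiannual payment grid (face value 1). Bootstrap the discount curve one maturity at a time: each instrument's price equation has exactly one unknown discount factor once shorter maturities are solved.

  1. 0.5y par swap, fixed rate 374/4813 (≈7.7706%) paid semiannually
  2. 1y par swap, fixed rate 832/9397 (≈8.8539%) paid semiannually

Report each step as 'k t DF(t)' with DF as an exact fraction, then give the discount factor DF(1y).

step 1 [0.5y] swap r/2=187/4813: DF=(1 − 187/4813·(0))/(1+187/4813) = 4813/5000 ≈ 0.962600
step 2 [1y] swap r/2=416/9397: DF=(1 − 416/9397·(0.962600))/(1+416/9397) = 573/625 ≈ 0.916800

1 1/2 4813/5000
2 1 573/625
DF(1y) = 573/625 ≈ 0.916800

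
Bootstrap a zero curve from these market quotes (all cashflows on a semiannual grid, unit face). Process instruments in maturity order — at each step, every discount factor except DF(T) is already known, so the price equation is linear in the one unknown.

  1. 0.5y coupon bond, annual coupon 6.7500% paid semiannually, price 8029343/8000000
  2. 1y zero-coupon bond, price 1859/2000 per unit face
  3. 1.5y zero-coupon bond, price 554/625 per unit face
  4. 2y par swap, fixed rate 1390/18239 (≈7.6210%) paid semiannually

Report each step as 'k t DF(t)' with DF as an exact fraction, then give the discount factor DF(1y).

1 1/2 9709/10000
2 1 1859/2000
3 3/2 554/625
4 2 861/1000
DF(1y) = 1859/2000 ≈ 0.929500

step 1 [0.5y] bond c/2=27/800: DF=(8029343/8000000 − 27/800·(0))/(1+27/800) = 9709/10000 ≈ 0.970900
step 2 [1y] zero: DF = P = 1859/2000 ≈ 0.929500
step 3 [1.5y] zero: DF = P = 554/625 ≈ 0.886400
step 4 [2y] swap r/2=695/18239: DF=(1 − 695/18239·(0.970900+0.929500+0.886400))/(1+695/18239) = 861/1000 ≈ 0.861000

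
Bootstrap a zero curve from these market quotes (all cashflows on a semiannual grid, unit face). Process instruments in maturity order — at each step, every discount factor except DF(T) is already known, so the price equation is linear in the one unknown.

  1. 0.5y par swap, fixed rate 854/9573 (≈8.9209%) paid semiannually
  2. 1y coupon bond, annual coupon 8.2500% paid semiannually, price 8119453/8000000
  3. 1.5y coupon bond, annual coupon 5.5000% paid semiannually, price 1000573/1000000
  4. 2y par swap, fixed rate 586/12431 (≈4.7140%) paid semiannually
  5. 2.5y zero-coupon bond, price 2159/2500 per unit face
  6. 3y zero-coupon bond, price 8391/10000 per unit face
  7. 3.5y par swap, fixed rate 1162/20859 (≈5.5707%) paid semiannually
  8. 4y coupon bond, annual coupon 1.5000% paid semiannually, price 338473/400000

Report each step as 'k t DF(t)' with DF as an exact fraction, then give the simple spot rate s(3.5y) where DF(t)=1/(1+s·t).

1 1/2 9573/10000
2 1 1171/1250
3 3/2 9231/10000
4 2 9121/10000
5 5/2 2159/2500
6 3 8391/10000
7 7/2 8257/10000
8 4 7933/10000
s(3.5y) = (1/(8257/10000) − 1)/(7/2) = 498/8257 ≈ 6.0312%

step 1 [0.5y] swap r/2=427/9573: DF=(1 − 427/9573·(0))/(1+427/9573) = 9573/10000 ≈ 0.957300
step 2 [1y] bond c/2=33/800: DF=(8119453/8000000 − 33/800·(0.957300))/(1+33/800) = 1171/1250 ≈ 0.936800
step 3 [1.5y] bond c/2=11/400: DF=(1000573/1000000 − 11/400·(0.957300+0.936800))/(1+11/400) = 9231/10000 ≈ 0.923100
step 4 [2y] swap r/2=293/12431: DF=(1 − 293/12431·(0.957300+0.936800+0.923100))/(1+293/12431) = 9121/10000 ≈ 0.912100
step 5 [2.5y] zero: DF = P = 2159/2500 ≈ 0.863600
step 6 [3y] zero: DF = P = 8391/10000 ≈ 0.839100
step 7 [3.5y] swap r/2=581/20859: DF=(1 − 581/20859·(0.957300+0.936800+0.923100+0.912100+0.863600+0.839100))/(1+581/20859) = 8257/10000 ≈ 0.825700
step 8 [4y] bond c/2=3/400: DF=(338473/400000 − 3/400·(0.957300+0.936800+0.923100+0.912100+0.863600+0.839100+0.825700))/(1+3/400) = 7933/10000 ≈ 0.793300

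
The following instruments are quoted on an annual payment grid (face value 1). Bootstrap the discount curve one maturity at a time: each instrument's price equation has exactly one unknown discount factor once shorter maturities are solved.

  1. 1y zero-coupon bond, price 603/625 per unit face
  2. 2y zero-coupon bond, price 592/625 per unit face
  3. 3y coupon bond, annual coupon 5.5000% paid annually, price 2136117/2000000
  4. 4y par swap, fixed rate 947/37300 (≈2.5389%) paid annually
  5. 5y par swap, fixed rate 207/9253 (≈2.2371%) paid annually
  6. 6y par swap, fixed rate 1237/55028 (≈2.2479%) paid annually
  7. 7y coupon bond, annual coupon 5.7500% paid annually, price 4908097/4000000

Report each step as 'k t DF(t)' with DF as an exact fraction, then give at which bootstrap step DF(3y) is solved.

1 1 603/625
2 2 592/625
3 3 9127/10000
4 4 9053/10000
5 5 1793/2000
6 6 8763/10000
7 7 8611/10000
DF(3y) is solved at step 3

step 1 [1y] zero: DF = P = 603/625 ≈ 0.964800
step 2 [2y] zero: DF = P = 592/625 ≈ 0.947200
step 3 [3y] bond c/1=11/200: DF=(2136117/2000000 − 11/200·(0.964800+0.947200))/(1+11/200) = 9127/10000 ≈ 0.912700
step 4 [4y] swap r/1=947/37300: DF=(1 − 947/37300·(0.964800+0.947200+0.912700))/(1+947/37300) = 9053/10000 ≈ 0.905300
step 5 [5y] swap r/1=207/9253: DF=(1 − 207/9253·(0.964800+0.947200+0.912700+0.905300))/(1+207/9253) = 1793/2000 ≈ 0.896500
step 6 [6y] swap r/1=1237/55028: DF=(1 − 1237/55028·(0.964800+0.947200+0.912700+0.905300+0.896500))/(1+1237/55028) = 8763/10000 ≈ 0.876300
step 7 [7y] bond c/1=23/400: DF=(4908097/4000000 − 23/400·(0.964800+0.947200+0.912700+0.905300+0.896500+0.876300))/(1+23/400) = 8611/10000 ≈ 0.861100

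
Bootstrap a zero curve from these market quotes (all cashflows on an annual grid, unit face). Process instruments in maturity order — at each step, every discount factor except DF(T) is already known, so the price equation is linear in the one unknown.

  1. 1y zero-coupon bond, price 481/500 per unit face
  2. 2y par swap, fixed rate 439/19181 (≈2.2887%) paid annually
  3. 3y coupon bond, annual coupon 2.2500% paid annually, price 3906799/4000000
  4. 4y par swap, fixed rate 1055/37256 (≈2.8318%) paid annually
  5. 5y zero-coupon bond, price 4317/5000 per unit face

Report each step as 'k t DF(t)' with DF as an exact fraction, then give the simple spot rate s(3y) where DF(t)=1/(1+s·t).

1 1 481/500
2 2 9561/10000
3 3 913/1000
4 4 1789/2000
5 5 4317/5000
s(3y) = (1/(913/1000) − 1)/(3) = 29/913 ≈ 3.1763%

step 1 [1y] zero: DF = P = 481/500 ≈ 0.962000
step 2 [2y] swap r/1=439/19181: DF=(1 − 439/19181·(0.962000))/(1+439/19181) = 9561/10000 ≈ 0.956100
step 3 [3y] bond c/1=9/400: DF=(3906799/4000000 − 9/400·(0.962000+0.956100))/(1+9/400) = 913/1000 ≈ 0.913000
step 4 [4y] swap r/1=1055/37256: DF=(1 − 1055/37256·(0.962000+0.956100+0.913000))/(1+1055/37256) = 1789/2000 ≈ 0.894500
step 5 [5y] zero: DF = P = 4317/5000 ≈ 0.863400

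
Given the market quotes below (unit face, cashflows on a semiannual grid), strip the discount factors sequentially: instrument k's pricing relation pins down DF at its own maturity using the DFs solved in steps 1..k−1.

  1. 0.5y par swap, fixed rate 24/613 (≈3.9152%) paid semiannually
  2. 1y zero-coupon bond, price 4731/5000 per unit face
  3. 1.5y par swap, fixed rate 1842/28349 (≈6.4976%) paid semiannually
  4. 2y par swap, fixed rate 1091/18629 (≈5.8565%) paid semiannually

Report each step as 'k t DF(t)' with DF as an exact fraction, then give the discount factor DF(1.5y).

1 1/2 613/625
2 1 4731/5000
3 3/2 9079/10000
4 2 8909/10000
DF(1.5y) = 9079/10000 ≈ 0.907900

step 1 [0.5y] swap r/2=12/613: DF=(1 − 12/613·(0))/(1+12/613) = 613/625 ≈ 0.980800
step 2 [1y] zero: DF = P = 4731/5000 ≈ 0.946200
step 3 [1.5y] swap r/2=921/28349: DF=(1 − 921/28349·(0.980800+0.946200))/(1+921/28349) = 9079/10000 ≈ 0.907900
step 4 [2y] swap r/2=1091/37258: DF=(1 − 1091/37258·(0.980800+0.946200+0.907900))/(1+1091/37258) = 8909/10000 ≈ 0.890900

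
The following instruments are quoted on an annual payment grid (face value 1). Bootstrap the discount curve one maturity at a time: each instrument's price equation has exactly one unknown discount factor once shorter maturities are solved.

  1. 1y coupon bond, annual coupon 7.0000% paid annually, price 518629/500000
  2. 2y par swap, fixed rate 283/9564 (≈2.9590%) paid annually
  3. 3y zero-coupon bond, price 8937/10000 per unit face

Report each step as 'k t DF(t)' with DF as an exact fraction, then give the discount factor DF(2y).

1 1 4847/5000
2 2 4717/5000
3 3 8937/10000
DF(2y) = 4717/5000 ≈ 0.943400

step 1 [1y] bond c/1=7/100: DF=(518629/500000 − 7/100·(0))/(1+7/100) = 4847/5000 ≈ 0.969400
step 2 [2y] swap r/1=283/9564: DF=(1 − 283/9564·(0.969400))/(1+283/9564) = 4717/5000 ≈ 0.943400
step 3 [3y] zero: DF = P = 8937/10000 ≈ 0.893700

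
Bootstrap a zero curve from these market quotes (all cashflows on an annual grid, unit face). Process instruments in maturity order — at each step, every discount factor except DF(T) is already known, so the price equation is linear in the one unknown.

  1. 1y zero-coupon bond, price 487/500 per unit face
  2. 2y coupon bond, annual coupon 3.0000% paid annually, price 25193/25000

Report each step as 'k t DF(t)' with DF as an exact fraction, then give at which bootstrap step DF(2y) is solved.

step 1 [1y] zero: DF = P = 487/500 ≈ 0.974000
step 2 [2y] bond c/1=3/100: DF=(25193/25000 − 3/100·(0.974000))/(1+3/100) = 19/20 ≈ 0.950000

1 1 487/500
2 2 19/20
DF(2y) is solved at step 2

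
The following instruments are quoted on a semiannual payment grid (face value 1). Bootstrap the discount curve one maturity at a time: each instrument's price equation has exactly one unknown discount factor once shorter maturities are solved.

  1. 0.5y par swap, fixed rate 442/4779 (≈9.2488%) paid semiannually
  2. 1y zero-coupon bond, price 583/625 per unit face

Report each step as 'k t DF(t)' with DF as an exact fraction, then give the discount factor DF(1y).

1 1/2 4779/5000
2 1 583/625
DF(1y) = 583/625 ≈ 0.932800

step 1 [0.5y] swap r/2=221/4779: DF=(1 − 221/4779·(0))/(1+221/4779) = 4779/5000 ≈ 0.955800
step 2 [1y] zero: DF = P = 583/625 ≈ 0.932800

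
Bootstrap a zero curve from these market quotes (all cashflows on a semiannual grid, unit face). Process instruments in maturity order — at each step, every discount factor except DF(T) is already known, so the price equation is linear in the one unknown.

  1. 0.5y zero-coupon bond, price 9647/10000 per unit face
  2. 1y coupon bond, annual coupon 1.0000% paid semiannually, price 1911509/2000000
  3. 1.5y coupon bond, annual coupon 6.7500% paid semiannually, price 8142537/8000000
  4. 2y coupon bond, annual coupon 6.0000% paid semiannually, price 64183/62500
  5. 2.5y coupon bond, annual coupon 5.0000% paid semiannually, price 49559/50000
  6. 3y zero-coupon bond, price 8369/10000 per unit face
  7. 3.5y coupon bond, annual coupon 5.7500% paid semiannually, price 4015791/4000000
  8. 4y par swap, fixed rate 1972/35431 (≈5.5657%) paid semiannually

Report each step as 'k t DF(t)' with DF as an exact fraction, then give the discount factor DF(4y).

1 1/2 9647/10000
2 1 4731/5000
3 3/2 4611/5000
4 2 1829/2000
5 5/2 2189/2500
6 3 8369/10000
7 7/2 8233/10000
8 4 2007/2500
DF(4y) = 2007/2500 ≈ 0.802800

step 1 [0.5y] zero: DF = P = 9647/10000 ≈ 0.964700
step 2 [1y] bond c/2=1/200: DF=(1911509/2000000 − 1/200·(0.964700))/(1+1/200) = 4731/5000 ≈ 0.946200
step 3 [1.5y] bond c/2=27/800: DF=(8142537/8000000 − 27/800·(0.964700+0.946200))/(1+27/800) = 4611/5000 ≈ 0.922200
step 4 [2y] bond c/2=3/100: DF=(64183/62500 − 3/100·(0.964700+0.946200+0.922200))/(1+3/100) = 1829/2000 ≈ 0.914500
step 5 [2.5y] bond c/2=1/40: DF=(49559/50000 − 1/40·(0.964700+0.946200+0.922200+0.914500))/(1+1/40) = 2189/2500 ≈ 0.875600
step 6 [3y] zero: DF = P = 8369/10000 ≈ 0.836900
step 7 [3.5y] bond c/2=23/800: DF=(4015791/4000000 − 23/800·(0.964700+0.946200+0.922200+0.914500+0.875600+0.836900))/(1+23/800) = 8233/10000 ≈ 0.823300
step 8 [4y] swap r/2=986/35431: DF=(1 − 986/35431·(0.964700+0.946200+0.922200+0.914500+0.875600+0.836900+0.823300))/(1+986/35431) = 2007/2500 ≈ 0.802800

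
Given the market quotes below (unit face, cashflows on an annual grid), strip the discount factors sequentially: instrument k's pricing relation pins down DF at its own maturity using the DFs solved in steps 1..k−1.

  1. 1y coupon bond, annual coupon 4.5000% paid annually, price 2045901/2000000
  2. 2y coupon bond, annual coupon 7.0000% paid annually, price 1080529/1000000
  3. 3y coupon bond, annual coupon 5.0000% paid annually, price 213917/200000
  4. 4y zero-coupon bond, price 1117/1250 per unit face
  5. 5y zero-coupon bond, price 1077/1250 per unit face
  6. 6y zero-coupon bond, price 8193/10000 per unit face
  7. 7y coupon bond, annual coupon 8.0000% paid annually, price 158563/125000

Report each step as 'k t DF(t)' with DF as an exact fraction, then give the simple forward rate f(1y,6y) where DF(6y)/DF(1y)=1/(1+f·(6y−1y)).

step 1 [1y] bond c/1=9/200: DF=(2045901/2000000 − 9/200·(0))/(1+9/200) = 9789/10000 ≈ 0.978900
step 2 [2y] bond c/1=7/100: DF=(1080529/1000000 − 7/100·(0.978900))/(1+7/100) = 4729/5000 ≈ 0.945800
step 3 [3y] bond c/1=1/20: DF=(213917/200000 − 1/20·(0.978900+0.945800))/(1+1/20) = 927/1000 ≈ 0.927000
step 4 [4y] zero: DF = P = 1117/1250 ≈ 0.893600
step 5 [5y] zero: DF = P = 1077/1250 ≈ 0.861600
step 6 [6y] zero: DF = P = 8193/10000 ≈ 0.819300
step 7 [7y] bond c/1=2/25: DF=(158563/125000 − 2/25·(0.978900+0.945800+0.927000+0.893600+0.861600+0.819300))/(1+2/25) = 3863/5000 ≈ 0.772600

1 1 9789/10000
2 2 4729/5000
3 3 927/1000
4 4 1117/1250
5 5 1077/1250
6 6 8193/10000
7 7 3863/5000
f(1y,6y) = ((9789/10000)/(8193/10000) − 1)/(5) = 532/13655 ≈ 3.8960%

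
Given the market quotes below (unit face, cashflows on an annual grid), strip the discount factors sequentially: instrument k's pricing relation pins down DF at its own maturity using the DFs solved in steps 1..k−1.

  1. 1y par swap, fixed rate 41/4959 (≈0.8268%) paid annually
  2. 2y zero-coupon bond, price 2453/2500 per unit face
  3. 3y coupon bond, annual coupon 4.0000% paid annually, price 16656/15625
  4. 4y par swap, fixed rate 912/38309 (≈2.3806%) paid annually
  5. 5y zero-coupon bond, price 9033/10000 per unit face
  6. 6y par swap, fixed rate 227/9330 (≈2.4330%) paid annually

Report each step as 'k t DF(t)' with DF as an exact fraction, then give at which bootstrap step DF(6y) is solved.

step 1 [1y] swap r/1=41/4959: DF=(1 − 41/4959·(0))/(1+41/4959) = 4959/5000 ≈ 0.991800
step 2 [2y] zero: DF = P = 2453/2500 ≈ 0.981200
step 3 [3y] bond c/1=1/25: DF=(16656/15625 − 1/25·(0.991800+0.981200))/(1+1/25) = 9491/10000 ≈ 0.949100
step 4 [4y] swap r/1=912/38309: DF=(1 − 912/38309·(0.991800+0.981200+0.949100))/(1+912/38309) = 568/625 ≈ 0.908800
step 5 [5y] zero: DF = P = 9033/10000 ≈ 0.903300
step 6 [6y] swap r/1=227/9330: DF=(1 − 227/9330·(0.991800+0.981200+0.949100+0.908800+0.903300))/(1+227/9330) = 4319/5000 ≈ 0.863800

1 1 4959/5000
2 2 2453/2500
3 3 9491/10000
4 4 568/625
5 5 9033/10000
6 6 4319/5000
DF(6y) is solved at step 6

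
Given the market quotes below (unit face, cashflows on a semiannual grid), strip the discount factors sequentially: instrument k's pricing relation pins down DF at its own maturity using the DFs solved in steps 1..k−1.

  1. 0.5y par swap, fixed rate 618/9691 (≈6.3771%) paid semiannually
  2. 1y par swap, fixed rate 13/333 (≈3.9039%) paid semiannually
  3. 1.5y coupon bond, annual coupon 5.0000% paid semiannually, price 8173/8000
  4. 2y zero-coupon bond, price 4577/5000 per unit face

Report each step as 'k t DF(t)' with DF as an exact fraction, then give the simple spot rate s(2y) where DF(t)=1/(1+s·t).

step 1 [0.5y] swap r/2=309/9691: DF=(1 − 309/9691·(0))/(1+309/9691) = 9691/10000 ≈ 0.969100
step 2 [1y] swap r/2=13/666: DF=(1 − 13/666·(0.969100))/(1+13/666) = 9623/10000 ≈ 0.962300
step 3 [1.5y] bond c/2=1/40: DF=(8173/8000 − 1/40·(0.969100+0.962300))/(1+1/40) = 1187/1250 ≈ 0.949600
step 4 [2y] zero: DF = P = 4577/5000 ≈ 0.915400

1 1/2 9691/10000
2 1 9623/10000
3 3/2 1187/1250
4 2 4577/5000
s(2y) = (1/(4577/5000) − 1)/(2) = 423/9154 ≈ 4.6209%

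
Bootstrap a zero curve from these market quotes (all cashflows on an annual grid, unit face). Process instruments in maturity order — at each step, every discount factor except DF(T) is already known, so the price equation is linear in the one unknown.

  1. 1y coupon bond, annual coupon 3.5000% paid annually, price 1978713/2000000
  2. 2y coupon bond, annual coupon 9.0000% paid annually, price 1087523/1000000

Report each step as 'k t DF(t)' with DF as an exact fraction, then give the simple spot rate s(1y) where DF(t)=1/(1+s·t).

step 1 [1y] bond c/1=7/200: DF=(1978713/2000000 − 7/200·(0))/(1+7/200) = 9559/10000 ≈ 0.955900
step 2 [2y] bond c/1=9/100: DF=(1087523/1000000 − 9/100·(0.955900))/(1+9/100) = 2297/2500 ≈ 0.918800

1 1 9559/10000
2 2 2297/2500
s(1y) = (1/(9559/10000) − 1)/(1) = 441/9559 ≈ 4.6135%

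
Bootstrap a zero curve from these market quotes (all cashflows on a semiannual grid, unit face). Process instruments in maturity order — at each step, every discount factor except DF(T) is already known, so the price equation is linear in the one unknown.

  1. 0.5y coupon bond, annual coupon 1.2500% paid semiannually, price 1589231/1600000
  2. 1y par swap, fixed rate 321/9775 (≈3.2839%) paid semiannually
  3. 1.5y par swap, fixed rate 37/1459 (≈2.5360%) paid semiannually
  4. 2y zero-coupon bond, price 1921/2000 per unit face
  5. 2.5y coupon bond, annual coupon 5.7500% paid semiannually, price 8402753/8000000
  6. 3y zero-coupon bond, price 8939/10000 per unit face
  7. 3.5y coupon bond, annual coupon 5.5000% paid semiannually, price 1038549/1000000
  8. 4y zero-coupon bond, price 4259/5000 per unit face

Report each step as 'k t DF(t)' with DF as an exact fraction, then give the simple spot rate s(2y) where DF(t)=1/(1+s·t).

1 1/2 9871/10000
2 1 9679/10000
3 3/2 963/1000
4 2 1921/2000
5 5/2 4563/5000
6 3 8939/10000
7 7/2 4293/5000
8 4 4259/5000
s(2y) = (1/(1921/2000) − 1)/(2) = 79/3842 ≈ 2.0562%

step 1 [0.5y] bond c/2=1/160: DF=(1589231/1600000 − 1/160·(0))/(1+1/160) = 9871/10000 ≈ 0.987100
step 2 [1y] swap r/2=321/19550: DF=(1 − 321/19550·(0.987100))/(1+321/19550) = 9679/10000 ≈ 0.967900
step 3 [1.5y] swap r/2=37/2918: DF=(1 − 37/2918·(0.987100+0.967900))/(1+37/2918) = 963/1000 ≈ 0.963000
step 4 [2y] zero: DF = P = 1921/2000 ≈ 0.960500
step 5 [2.5y] bond c/2=23/800: DF=(8402753/8000000 − 23/800·(0.987100+0.967900+0.963000+0.960500))/(1+23/800) = 4563/5000 ≈ 0.912600
step 6 [3y] zero: DF = P = 8939/10000 ≈ 0.893900
step 7 [3.5y] bond c/2=11/400: DF=(1038549/1000000 − 11/400·(0.987100+0.967900+0.963000+0.960500+0.912600+0.893900))/(1+11/400) = 4293/5000 ≈ 0.858600
step 8 [4y] zero: DF = P = 4259/5000 ≈ 0.851800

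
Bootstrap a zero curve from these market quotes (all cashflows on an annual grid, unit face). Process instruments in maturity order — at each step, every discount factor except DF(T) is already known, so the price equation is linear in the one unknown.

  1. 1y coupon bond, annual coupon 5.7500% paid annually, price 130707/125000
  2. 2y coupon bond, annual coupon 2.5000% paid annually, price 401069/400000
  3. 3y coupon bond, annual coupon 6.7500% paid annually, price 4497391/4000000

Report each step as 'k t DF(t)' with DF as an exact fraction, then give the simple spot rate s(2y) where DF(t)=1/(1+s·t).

step 1 [1y] bond c/1=23/400: DF=(130707/125000 − 23/400·(0))/(1+23/400) = 618/625 ≈ 0.988800
step 2 [2y] bond c/1=1/40: DF=(401069/400000 − 1/40·(0.988800))/(1+1/40) = 9541/10000 ≈ 0.954100
step 3 [3y] bond c/1=27/400: DF=(4497391/4000000 − 27/400·(0.988800+0.954100))/(1+27/400) = 1163/1250 ≈ 0.930400

1 1 618/625
2 2 9541/10000
3 3 1163/1250
s(2y) = (1/(9541/10000) − 1)/(2) = 459/19082 ≈ 2.4054%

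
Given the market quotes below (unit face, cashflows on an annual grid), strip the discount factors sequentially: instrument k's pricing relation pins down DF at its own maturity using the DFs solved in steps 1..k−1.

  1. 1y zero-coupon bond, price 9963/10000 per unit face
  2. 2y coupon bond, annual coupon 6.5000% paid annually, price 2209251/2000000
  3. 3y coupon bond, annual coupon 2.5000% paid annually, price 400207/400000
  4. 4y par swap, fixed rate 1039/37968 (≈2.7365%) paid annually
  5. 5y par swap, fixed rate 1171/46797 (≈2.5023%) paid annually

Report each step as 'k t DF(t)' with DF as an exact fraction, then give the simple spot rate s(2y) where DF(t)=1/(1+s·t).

1 1 9963/10000
2 2 2441/2500
3 3 116/125
4 4 8961/10000
5 5 8829/10000
s(2y) = (1/(2441/2500) − 1)/(2) = 59/4882 ≈ 1.2085%

step 1 [1y] zero: DF = P = 9963/10000 ≈ 0.996300
step 2 [2y] bond c/1=13/200: DF=(2209251/2000000 − 13/200·(0.996300))/(1+13/200) = 2441/2500 ≈ 0.976400
step 3 [3y] bond c/1=1/40: DF=(400207/400000 − 1/40·(0.996300+0.976400))/(1+1/40) = 116/125 ≈ 0.928000
step 4 [4y] swap r/1=1039/37968: DF=(1 − 1039/37968·(0.996300+0.976400+0.928000))/(1+1039/37968) = 8961/10000 ≈ 0.896100
step 5 [5y] swap r/1=1171/46797: DF=(1 − 1171/46797·(0.996300+0.976400+0.928000+0.896100))/(1+1171/46797) = 8829/10000 ≈ 0.882900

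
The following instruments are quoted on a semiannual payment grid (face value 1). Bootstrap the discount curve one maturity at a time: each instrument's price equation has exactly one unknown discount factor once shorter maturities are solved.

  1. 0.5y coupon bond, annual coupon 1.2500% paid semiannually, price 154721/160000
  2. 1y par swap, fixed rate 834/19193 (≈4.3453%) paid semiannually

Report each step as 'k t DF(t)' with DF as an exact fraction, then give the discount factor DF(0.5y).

step 1 [0.5y] bond c/2=1/160: DF=(154721/160000 − 1/160·(0))/(1+1/160) = 961/1000 ≈ 0.961000
step 2 [1y] swap r/2=417/19193: DF=(1 − 417/19193·(0.961000))/(1+417/19193) = 9583/10000 ≈ 0.958300

1 1/2 961/1000
2 1 9583/10000
DF(0.5y) = 961/1000 ≈ 0.961000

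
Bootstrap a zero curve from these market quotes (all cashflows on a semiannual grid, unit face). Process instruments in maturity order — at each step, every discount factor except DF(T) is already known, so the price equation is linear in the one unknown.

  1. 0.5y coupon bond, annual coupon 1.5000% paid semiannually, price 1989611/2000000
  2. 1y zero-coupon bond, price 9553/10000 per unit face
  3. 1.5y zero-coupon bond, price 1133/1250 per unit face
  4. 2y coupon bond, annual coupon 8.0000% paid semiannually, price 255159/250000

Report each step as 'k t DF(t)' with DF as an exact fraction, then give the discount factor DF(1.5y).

1 1/2 4937/5000
2 1 9553/10000
3 3/2 1133/1250
4 2 4359/5000
DF(1.5y) = 1133/1250 ≈ 0.906400

step 1 [0.5y] bond c/2=3/400: DF=(1989611/2000000 − 3/400·(0))/(1+3/400) = 4937/5000 ≈ 0.987400
step 2 [1y] zero: DF = P = 9553/10000 ≈ 0.955300
step 3 [1.5y] zero: DF = P = 1133/1250 ≈ 0.906400
step 4 [2y] bond c/2=1/25: DF=(255159/250000 − 1/25·(0.987400+0.955300+0.906400))/(1+1/25) = 4359/5000 ≈ 0.871800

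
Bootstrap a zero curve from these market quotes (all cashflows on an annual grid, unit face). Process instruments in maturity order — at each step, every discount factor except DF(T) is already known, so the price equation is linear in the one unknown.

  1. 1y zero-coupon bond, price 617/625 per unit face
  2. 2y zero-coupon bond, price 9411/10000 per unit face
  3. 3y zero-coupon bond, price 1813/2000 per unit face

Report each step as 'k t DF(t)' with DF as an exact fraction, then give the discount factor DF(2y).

1 1 617/625
2 2 9411/10000
3 3 1813/2000
DF(2y) = 9411/10000 ≈ 0.941100

step 1 [1y] zero: DF = P = 617/625 ≈ 0.987200
step 2 [2y] zero: DF = P = 9411/10000 ≈ 0.941100
step 3 [3y] zero: DF = P = 1813/2000 ≈ 0.906500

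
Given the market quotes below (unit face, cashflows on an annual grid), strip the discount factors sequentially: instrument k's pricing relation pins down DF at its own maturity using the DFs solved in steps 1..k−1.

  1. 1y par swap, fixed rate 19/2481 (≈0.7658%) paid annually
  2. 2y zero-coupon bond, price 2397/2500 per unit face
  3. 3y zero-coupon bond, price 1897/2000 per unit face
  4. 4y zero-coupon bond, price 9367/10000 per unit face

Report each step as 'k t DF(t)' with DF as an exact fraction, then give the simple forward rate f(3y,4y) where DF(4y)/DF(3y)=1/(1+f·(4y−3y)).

1 1 2481/2500
2 2 2397/2500
3 3 1897/2000
4 4 9367/10000
f(3y,4y) = ((1897/2000)/(9367/10000) − 1)/(1) = 118/9367 ≈ 1.2597%

step 1 [1y] swap r/1=19/2481: DF=(1 − 19/2481·(0))/(1+19/2481) = 2481/2500 ≈ 0.992400
step 2 [2y] zero: DF = P = 2397/2500 ≈ 0.958800
step 3 [3y] zero: DF = P = 1897/2000 ≈ 0.948500
step 4 [4y] zero: DF = P = 9367/10000 ≈ 0.936700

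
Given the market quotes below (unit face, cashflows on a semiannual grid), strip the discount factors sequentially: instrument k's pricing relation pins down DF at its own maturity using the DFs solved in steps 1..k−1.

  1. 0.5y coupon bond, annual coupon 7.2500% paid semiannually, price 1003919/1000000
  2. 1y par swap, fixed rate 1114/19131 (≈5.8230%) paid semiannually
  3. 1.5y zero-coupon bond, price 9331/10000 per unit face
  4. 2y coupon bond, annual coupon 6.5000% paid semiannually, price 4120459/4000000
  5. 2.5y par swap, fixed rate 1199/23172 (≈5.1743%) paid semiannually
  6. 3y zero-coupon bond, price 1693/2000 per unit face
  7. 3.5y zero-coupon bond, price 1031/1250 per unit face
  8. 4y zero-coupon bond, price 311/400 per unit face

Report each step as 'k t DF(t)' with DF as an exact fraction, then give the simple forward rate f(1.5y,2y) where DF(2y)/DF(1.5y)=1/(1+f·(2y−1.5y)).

1 1/2 1211/1250
2 1 9443/10000
3 3/2 9331/10000
4 2 9081/10000
5 5/2 8801/10000
6 3 1693/2000
7 7/2 1031/1250
8 4 311/400
f(1.5y,2y) = ((9331/10000)/(9081/10000) − 1)/(1/2) = 500/9081 ≈ 5.5060%

step 1 [0.5y] bond c/2=29/800: DF=(1003919/1000000 − 29/800·(0))/(1+29/800) = 1211/1250 ≈ 0.968800
step 2 [1y] swap r/2=557/19131: DF=(1 − 557/19131·(0.968800))/(1+557/19131) = 9443/10000 ≈ 0.944300
step 3 [1.5y] zero: DF = P = 9331/10000 ≈ 0.933100
step 4 [2y] bond c/2=13/400: DF=(4120459/4000000 − 13/400·(0.968800+0.944300+0.933100))/(1+13/400) = 9081/10000 ≈ 0.908100
step 5 [2.5y] swap r/2=1199/46344: DF=(1 − 1199/46344·(0.968800+0.944300+0.933100+0.908100))/(1+1199/46344) = 8801/10000 ≈ 0.880100
step 6 [3y] zero: DF = P = 1693/2000 ≈ 0.846500
step 7 [3.5y] zero: DF = P = 1031/1250 ≈ 0.824800
step 8 [4y] zero: DF = P = 311/400 ≈ 0.777500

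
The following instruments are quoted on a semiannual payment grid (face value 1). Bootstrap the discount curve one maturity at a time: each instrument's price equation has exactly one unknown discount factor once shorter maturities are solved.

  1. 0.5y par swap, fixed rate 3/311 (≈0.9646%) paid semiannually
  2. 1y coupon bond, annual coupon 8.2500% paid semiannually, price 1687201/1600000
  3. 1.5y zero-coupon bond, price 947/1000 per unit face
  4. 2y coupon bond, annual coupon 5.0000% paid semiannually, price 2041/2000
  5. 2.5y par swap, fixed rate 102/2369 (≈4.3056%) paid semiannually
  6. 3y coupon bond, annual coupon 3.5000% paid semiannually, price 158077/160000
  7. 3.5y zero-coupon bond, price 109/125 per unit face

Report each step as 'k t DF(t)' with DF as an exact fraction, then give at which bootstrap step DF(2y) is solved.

step 1 [0.5y] swap r/2=3/622: DF=(1 − 3/622·(0))/(1+3/622) = 622/625 ≈ 0.995200
step 2 [1y] bond c/2=33/800: DF=(1687201/1600000 − 33/800·(0.995200))/(1+33/800) = 9733/10000 ≈ 0.973300
step 3 [1.5y] zero: DF = P = 947/1000 ≈ 0.947000
step 4 [2y] bond c/2=1/40: DF=(2041/2000 − 1/40·(0.995200+0.973300+0.947000))/(1+1/40) = 1849/2000 ≈ 0.924500
step 5 [2.5y] swap r/2=51/2369: DF=(1 − 51/2369·(0.995200+0.973300+0.947000+0.924500))/(1+51/2369) = 449/500 ≈ 0.898000
step 6 [3y] bond c/2=7/400: DF=(158077/160000 − 7/400·(0.995200+0.973300+0.947000+0.924500+0.898000))/(1+7/400) = 1779/2000 ≈ 0.889500
step 7 [3.5y] zero: DF = P = 109/125 ≈ 0.872000

1 1/2 622/625
2 1 9733/10000
3 3/2 947/1000
4 2 1849/2000
5 5/2 449/500
6 3 1779/2000
7 7/2 109/125
DF(2y) is solved at step 4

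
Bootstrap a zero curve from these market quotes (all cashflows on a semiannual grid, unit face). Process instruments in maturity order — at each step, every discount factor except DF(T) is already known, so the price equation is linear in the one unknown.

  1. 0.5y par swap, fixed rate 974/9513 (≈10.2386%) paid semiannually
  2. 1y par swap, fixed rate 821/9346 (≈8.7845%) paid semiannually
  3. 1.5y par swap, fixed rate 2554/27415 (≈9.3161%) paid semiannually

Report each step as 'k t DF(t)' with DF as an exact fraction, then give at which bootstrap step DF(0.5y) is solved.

1 1/2 9513/10000
2 1 9179/10000
3 3/2 8723/10000
DF(0.5y) is solved at step 1

step 1 [0.5y] swap r/2=487/9513: DF=(1 − 487/9513·(0))/(1+487/9513) = 9513/10000 ≈ 0.951300
step 2 [1y] swap r/2=821/18692: DF=(1 − 821/18692·(0.951300))/(1+821/18692) = 9179/10000 ≈ 0.917900
step 3 [1.5y] swap r/2=1277/27415: DF=(1 − 1277/27415·(0.951300+0.917900))/(1+1277/27415) = 8723/10000 ≈ 0.872300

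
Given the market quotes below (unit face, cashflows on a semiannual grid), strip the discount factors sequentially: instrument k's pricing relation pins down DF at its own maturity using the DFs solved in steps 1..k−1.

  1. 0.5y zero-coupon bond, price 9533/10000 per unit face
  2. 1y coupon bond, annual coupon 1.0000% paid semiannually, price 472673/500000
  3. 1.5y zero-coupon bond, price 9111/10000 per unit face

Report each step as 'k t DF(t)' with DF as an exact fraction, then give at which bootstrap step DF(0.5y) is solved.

1 1/2 9533/10000
2 1 9359/10000
3 3/2 9111/10000
DF(0.5y) is solved at step 1

step 1 [0.5y] zero: DF = P = 9533/10000 ≈ 0.953300
step 2 [1y] bond c/2=1/200: DF=(472673/500000 − 1/200·(0.953300))/(1+1/200) = 9359/10000 ≈ 0.935900
step 3 [1.5y] zero: DF = P = 9111/10000 ≈ 0.911100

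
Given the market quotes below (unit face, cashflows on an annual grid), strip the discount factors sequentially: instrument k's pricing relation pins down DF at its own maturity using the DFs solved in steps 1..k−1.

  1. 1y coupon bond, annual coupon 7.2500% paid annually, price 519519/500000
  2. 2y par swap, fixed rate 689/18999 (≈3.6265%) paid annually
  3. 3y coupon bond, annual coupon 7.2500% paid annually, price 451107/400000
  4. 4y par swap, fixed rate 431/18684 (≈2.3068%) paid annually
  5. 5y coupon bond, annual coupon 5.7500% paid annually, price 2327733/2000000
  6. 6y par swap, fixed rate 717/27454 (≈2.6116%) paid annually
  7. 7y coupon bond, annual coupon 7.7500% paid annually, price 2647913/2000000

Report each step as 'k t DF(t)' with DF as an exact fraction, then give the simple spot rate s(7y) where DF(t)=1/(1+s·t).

1 1 1211/1250
2 2 9311/10000
3 3 9231/10000
4 4 4569/5000
5 5 4487/5000
6 6 4283/5000
7 7 4169/5000
s(7y) = (1/(4169/5000) − 1)/(7) = 831/29183 ≈ 2.8475%

step 1 [1y] bond c/1=29/400: DF=(519519/500000 − 29/400·(0))/(1+29/400) = 1211/1250 ≈ 0.968800
step 2 [2y] swap r/1=689/18999: DF=(1 − 689/18999·(0.968800))/(1+689/18999) = 9311/10000 ≈ 0.931100
step 3 [3y] bond c/1=29/400: DF=(451107/400000 − 29/400·(0.968800+0.931100))/(1+29/400) = 9231/10000 ≈ 0.923100
step 4 [4y] swap r/1=431/18684: DF=(1 − 431/18684·(0.968800+0.931100+0.923100))/(1+431/18684) = 4569/5000 ≈ 0.913800
step 5 [5y] bond c/1=23/400: DF=(2327733/2000000 − 23/400·(0.968800+0.931100+0.923100+0.913800))/(1+23/400) = 4487/5000 ≈ 0.897400
step 6 [6y] swap r/1=717/27454: DF=(1 − 717/27454·(0.968800+0.931100+0.923100+0.913800+0.897400))/(1+717/27454) = 4283/5000 ≈ 0.856600
step 7 [7y] bond c/1=31/400: DF=(2647913/2000000 − 31/400·(0.968800+0.931100+0.923100+0.913800+0.897400+0.856600))/(1+31/400) = 4169/5000 ≈ 0.833800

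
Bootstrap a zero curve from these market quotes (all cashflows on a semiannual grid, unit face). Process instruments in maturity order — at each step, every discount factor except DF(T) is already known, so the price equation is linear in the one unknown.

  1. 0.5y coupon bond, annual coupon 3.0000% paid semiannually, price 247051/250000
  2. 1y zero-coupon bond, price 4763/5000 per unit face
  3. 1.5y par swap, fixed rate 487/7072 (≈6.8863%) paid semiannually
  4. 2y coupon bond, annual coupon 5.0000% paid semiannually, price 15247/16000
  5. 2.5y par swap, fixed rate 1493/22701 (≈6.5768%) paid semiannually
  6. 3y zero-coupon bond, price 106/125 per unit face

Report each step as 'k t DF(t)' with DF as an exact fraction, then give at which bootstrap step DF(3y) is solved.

step 1 [0.5y] bond c/2=3/200: DF=(247051/250000 − 3/200·(0))/(1+3/200) = 1217/1250 ≈ 0.973600
step 2 [1y] zero: DF = P = 4763/5000 ≈ 0.952600
step 3 [1.5y] swap r/2=487/14144: DF=(1 − 487/14144·(0.973600+0.952600))/(1+487/14144) = 4513/5000 ≈ 0.902600
step 4 [2y] bond c/2=1/40: DF=(15247/16000 − 1/40·(0.973600+0.952600+0.902600))/(1+1/40) = 8607/10000 ≈ 0.860700
step 5 [2.5y] swap r/2=1493/45402: DF=(1 − 1493/45402·(0.973600+0.952600+0.902600+0.860700))/(1+1493/45402) = 8507/10000 ≈ 0.850700
step 6 [3y] zero: DF = P = 106/125 ≈ 0.848000

1 1/2 1217/1250
2 1 4763/5000
3 3/2 4513/5000
4 2 8607/10000
5 5/2 8507/10000
6 3 106/125
DF(3y) is solved at step 6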